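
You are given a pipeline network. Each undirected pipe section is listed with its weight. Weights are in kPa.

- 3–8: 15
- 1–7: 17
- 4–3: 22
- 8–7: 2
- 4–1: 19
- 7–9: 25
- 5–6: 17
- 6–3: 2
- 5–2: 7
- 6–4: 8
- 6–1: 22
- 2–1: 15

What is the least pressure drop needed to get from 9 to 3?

Candidate routes:
9–7–1–6–3: 25+17+22+2 = 66
9–7–8–3: 25+2+15 = 42
Cheapest is 9–7–8–3 at 42 kPa.

42 kPa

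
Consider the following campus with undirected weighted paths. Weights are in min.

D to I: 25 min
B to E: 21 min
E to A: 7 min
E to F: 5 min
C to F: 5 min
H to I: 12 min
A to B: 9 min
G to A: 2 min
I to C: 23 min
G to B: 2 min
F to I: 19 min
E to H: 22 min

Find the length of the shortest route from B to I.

35 min

Candidate routes:
B–G–A–E–H–I: 2+2+7+22+12 = 45
B–G–A–E–F–I: 2+2+7+5+19 = 35
B–A–E–F–I: 9+7+5+19 = 40
B–G–A–E–F–C–I: 2+2+7+5+5+23 = 44
Cheapest is B–G–A–E–F–I at 35 min.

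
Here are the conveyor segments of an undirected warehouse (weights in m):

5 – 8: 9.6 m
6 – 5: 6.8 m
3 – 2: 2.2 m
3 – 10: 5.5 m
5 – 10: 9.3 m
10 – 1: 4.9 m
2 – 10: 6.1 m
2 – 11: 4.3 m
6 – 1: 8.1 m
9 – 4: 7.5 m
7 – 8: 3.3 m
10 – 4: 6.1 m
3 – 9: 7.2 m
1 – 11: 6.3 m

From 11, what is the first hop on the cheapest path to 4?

Candidate routes:
11 → 2 → 10 → 4: 4.3+6.1+6.1 = 16.5
11 → 2 → 3 → 10 → 4: 4.3+2.2+5.5+6.1 = 18.1
11 → 2 → 3 → 9 → 4: 4.3+2.2+7.2+7.5 = 21.2
11 → 1 → 10 → 4: 6.3+4.9+6.1 = 17.3
Cheapest is 11 → 2 → 10 → 4 at 16.5 m.
So from 11 the first move is to 2.

2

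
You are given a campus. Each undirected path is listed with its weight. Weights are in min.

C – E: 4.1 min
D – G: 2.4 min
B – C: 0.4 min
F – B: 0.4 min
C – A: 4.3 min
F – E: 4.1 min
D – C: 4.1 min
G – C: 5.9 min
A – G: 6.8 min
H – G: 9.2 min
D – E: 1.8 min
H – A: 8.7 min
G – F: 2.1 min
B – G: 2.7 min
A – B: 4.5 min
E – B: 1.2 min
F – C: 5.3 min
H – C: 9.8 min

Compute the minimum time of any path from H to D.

11.6 min

Running Dijkstra from H:
H: 0
A: 8.7  (via H)
G: 9.2  (via H)
C: 9.8  (via H)
B: 10.2  (via C)
F: 10.6  (via B)
E: 11.4  (via B)
D: 11.6  (via G)
Shortest route: H → G → D = 11.6 min.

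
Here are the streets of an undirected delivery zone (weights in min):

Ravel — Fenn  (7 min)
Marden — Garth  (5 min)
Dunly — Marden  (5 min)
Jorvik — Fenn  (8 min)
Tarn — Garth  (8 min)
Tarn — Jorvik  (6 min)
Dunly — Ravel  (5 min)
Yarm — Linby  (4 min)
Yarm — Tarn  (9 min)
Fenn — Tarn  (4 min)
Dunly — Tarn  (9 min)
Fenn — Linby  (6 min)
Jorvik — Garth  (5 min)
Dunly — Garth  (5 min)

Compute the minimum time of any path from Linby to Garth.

Settle nodes by increasing distance from Linby:
Linby: 0
Yarm: 4  (via Linby)
Fenn: 6  (via Linby)
Tarn: 10  (via Fenn)
Ravel: 13  (via Fenn)
Jorvik: 14  (via Fenn)
Garth: 18  (via Tarn)
Shortest route: Linby → Fenn → Tarn → Garth = 18 min.

18 min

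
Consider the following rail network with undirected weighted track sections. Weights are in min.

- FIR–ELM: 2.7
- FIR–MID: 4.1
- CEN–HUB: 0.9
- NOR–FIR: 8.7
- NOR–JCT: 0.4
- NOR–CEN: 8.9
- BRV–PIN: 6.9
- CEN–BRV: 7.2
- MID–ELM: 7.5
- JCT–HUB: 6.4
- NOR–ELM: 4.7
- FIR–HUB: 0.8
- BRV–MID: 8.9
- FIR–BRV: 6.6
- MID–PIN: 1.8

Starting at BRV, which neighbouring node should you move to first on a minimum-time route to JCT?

Enumerating some paths:
BRV → FIR → HUB → JCT: 6.6+0.8+6.4 = 13.8
BRV → FIR → ELM → NOR → JCT: 6.6+2.7+4.7+0.4 = 14.4
BRV → CEN → HUB → JCT: 7.2+0.9+6.4 = 14.5
Cheapest is BRV → FIR → HUB → JCT at 13.8 min.
So from BRV the first move is to FIR.

FIR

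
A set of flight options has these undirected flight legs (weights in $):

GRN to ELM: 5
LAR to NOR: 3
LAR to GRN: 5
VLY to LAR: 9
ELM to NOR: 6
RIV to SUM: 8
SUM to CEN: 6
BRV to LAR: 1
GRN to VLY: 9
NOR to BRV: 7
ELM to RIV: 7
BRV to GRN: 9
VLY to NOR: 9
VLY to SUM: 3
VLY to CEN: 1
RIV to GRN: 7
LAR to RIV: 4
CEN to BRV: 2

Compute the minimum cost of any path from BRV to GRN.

Settle nodes by increasing distance from BRV:
BRV: 0
LAR: 1  (via BRV)
CEN: 2  (via BRV)
VLY: 3  (via CEN)
NOR: 4  (via LAR)
RIV: 5  (via LAR)
GRN: 6  (via LAR)
Shortest route: BRV → LAR → GRN = $6.

$6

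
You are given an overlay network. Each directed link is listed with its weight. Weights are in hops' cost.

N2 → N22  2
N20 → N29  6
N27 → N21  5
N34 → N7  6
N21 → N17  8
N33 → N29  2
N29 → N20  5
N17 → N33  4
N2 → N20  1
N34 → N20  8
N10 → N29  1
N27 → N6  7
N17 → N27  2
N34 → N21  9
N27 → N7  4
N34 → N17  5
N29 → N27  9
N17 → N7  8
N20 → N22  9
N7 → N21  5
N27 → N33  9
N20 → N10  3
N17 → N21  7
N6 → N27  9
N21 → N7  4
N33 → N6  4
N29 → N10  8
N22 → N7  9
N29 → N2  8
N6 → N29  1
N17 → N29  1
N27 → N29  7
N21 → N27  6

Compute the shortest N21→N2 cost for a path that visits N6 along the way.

22 hops' cost

Shortest N21→N6: N21 → N27 → N6 = 13
Shortest N6→N2: N6 → N29 → N2 = 9
Total via N6: 13 + 9 = 22 hops' cost.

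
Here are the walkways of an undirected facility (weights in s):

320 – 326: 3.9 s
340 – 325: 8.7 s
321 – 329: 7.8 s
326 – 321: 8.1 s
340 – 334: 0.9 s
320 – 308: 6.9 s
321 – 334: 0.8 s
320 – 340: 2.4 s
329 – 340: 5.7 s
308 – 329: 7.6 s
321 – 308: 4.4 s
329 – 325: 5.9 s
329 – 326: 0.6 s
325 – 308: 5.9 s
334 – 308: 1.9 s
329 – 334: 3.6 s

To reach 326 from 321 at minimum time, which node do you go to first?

334

Candidate routes:
321 → 334 → 329 → 326: 0.8+3.6+0.6 = 5
321 → 334 → 340 → 320 → 326: 0.8+0.9+2.4+3.9 = 8
Cheapest is 321 → 334 → 329 → 326 at 5 s.
So from 321 the first move is to 334.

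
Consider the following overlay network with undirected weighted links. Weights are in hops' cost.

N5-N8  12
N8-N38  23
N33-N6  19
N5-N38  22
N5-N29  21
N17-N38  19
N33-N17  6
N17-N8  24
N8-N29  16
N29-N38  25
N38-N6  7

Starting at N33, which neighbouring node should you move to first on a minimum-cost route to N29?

N17

Compare a few routes:
N33 - N17 - N8 - N29: 6+24+16 = 46
N33 - N6 - N38 - N29: 19+7+25 = 51
N33 - N17 - N38 - N29: 6+19+25 = 50
Cheapest is N33 - N17 - N8 - N29 at 46 hops' cost.
So from N33 the first move is to N17.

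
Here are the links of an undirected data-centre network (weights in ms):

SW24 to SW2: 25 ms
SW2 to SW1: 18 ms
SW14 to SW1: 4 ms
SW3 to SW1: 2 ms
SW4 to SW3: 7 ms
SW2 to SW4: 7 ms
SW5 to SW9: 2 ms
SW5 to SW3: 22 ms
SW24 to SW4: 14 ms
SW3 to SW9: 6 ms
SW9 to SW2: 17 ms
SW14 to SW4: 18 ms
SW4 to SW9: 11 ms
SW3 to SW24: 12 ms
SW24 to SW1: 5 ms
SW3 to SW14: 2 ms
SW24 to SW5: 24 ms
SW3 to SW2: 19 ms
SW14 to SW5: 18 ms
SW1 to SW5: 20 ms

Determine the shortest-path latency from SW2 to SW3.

Shortest distances from SW2:
SW2: 0
SW4: 7  (via SW2)
SW3: 14  (via SW4)
Shortest route: SW2–SW4–SW3 = 14 ms.

14 ms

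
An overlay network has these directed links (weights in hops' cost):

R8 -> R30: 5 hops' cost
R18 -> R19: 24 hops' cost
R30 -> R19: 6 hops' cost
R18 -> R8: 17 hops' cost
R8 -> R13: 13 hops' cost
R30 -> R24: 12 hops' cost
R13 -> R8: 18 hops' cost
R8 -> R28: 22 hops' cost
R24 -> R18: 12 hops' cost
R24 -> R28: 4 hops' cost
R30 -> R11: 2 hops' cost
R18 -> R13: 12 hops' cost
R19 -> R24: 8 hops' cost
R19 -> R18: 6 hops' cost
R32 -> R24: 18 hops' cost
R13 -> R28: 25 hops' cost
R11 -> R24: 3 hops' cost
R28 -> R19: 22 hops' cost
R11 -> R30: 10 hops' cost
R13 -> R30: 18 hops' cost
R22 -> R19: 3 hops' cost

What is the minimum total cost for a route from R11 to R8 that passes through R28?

Shortest R11→R28: R11–R24–R28 = 7
Best R28 to R8: R28–R19–R18–R8 costing 45
Total via R28: 7 + 45 = 52 hops' cost.

52 hops' cost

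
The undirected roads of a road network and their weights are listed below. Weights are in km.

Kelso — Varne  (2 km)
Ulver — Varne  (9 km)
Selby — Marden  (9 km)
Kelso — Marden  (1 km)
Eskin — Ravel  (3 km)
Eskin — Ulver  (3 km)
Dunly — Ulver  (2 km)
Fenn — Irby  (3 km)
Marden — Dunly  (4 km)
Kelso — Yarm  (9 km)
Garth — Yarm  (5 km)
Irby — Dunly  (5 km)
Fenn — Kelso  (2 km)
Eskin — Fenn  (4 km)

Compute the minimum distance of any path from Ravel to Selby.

19 km

Settle nodes by increasing distance from Ravel:
Ravel: 0
Eskin: 3  (via Ravel)
Ulver: 6  (via Eskin)
Fenn: 7  (via Eskin)
Dunly: 8  (via Ulver)
Kelso: 9  (via Fenn)
Marden: 10  (via Kelso)
Irby: 10  (via Fenn)
Varne: 11  (via Kelso)
Yarm: 18  (via Kelso)
Selby: 19  (via Marden)
Shortest route: Ravel → Eskin → Fenn → Kelso → Marden → Selby = 19 km.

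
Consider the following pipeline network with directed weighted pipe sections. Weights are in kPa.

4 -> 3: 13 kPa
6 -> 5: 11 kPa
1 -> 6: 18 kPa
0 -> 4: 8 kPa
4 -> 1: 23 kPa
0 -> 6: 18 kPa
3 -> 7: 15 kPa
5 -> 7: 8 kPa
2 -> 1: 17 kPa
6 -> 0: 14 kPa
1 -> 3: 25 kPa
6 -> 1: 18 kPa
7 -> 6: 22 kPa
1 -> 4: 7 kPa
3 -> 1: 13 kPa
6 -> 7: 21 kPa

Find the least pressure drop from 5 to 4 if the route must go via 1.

Best 5 to 1: 5 → 7 → 6 → 1 costing 48
Shortest 1→4: 1 → 4 = 7
Total via 1: 48 + 7 = 55 kPa.

55 kPa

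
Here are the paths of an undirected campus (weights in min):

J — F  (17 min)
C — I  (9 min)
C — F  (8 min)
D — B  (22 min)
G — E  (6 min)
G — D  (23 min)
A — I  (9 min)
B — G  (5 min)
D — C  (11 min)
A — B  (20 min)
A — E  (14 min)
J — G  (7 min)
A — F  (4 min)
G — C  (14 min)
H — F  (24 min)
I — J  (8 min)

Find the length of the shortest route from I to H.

37 min

Shortest distances from I:
I: 0
J: 8  (via I)
A: 9  (via I)
C: 9  (via I)
F: 13  (via A)
G: 15  (via J)
B: 20  (via G)
D: 20  (via C)
E: 21  (via G)
H: 37  (via F)
Shortest route: I–A–F–H = 37 min.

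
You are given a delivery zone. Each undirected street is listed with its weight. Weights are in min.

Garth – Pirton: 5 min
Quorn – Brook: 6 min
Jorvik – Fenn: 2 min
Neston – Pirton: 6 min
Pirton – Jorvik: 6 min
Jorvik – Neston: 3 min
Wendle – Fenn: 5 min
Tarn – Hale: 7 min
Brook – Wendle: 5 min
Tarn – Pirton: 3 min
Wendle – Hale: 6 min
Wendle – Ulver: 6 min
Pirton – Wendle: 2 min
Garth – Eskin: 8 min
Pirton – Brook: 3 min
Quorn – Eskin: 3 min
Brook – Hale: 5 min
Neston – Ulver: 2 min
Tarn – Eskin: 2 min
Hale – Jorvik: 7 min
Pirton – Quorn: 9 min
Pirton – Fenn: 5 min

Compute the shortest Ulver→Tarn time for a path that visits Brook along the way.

Shortest Ulver→Brook: Ulver–Wendle–Brook = 11
Shortest Brook→Tarn: Brook–Pirton–Tarn = 6
Total via Brook: 11 + 6 = 17 min.

17 min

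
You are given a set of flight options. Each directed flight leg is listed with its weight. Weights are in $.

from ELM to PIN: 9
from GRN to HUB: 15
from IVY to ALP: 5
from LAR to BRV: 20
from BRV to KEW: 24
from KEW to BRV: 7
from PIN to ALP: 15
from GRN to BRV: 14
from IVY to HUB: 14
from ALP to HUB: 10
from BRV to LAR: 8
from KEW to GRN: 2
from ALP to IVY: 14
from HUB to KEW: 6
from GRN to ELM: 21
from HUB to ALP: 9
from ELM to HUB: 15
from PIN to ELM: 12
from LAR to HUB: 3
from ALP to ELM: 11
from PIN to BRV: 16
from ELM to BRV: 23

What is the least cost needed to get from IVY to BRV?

$27

Settle nodes by increasing distance from IVY:
IVY: 0
ALP: 5  (via IVY)
HUB: 14  (via IVY)
ELM: 16  (via ALP)
KEW: 20  (via HUB)
GRN: 22  (via KEW)
PIN: 25  (via ELM)
BRV: 27  (via KEW)
Shortest route: IVY → HUB → KEW → BRV = $27.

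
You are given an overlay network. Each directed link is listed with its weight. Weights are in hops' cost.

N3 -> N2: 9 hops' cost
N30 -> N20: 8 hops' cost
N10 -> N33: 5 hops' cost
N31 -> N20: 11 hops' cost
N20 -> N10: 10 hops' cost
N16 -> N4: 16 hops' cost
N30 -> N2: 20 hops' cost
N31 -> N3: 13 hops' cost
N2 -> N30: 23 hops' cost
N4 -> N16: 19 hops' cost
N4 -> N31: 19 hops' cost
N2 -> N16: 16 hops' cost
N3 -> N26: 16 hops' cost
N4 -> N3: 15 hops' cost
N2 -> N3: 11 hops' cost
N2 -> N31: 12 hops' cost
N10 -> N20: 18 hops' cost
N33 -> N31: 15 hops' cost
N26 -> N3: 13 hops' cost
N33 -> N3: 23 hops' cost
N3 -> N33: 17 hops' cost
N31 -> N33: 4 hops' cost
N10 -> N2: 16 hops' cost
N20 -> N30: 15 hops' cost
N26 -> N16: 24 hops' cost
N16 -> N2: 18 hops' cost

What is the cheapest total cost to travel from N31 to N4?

54 hops' cost

Enumerating some paths:
N31–N3–N2–N16–N4: 13+9+16+16 = 54
N31–N20–N10–N2–N16–N4: 11+10+16+16+16 = 69
N31–N33–N3–N2–N16–N4: 4+23+9+16+16 = 68
Cheapest is N31–N3–N2–N16–N4 at 54 hops' cost.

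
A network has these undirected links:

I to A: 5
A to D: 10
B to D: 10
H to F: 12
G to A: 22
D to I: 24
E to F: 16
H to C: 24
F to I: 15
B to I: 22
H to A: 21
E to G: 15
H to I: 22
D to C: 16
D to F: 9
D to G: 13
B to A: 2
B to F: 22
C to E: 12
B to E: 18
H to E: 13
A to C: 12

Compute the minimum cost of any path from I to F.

Candidate routes:
I–F: 15 = 15
I–A–B–F: 5+2+22 = 29
I–A–B–D–F: 5+2+10+9 = 26
I–A–D–F: 5+10+9 = 24
The minimum is 15 via I–F.

15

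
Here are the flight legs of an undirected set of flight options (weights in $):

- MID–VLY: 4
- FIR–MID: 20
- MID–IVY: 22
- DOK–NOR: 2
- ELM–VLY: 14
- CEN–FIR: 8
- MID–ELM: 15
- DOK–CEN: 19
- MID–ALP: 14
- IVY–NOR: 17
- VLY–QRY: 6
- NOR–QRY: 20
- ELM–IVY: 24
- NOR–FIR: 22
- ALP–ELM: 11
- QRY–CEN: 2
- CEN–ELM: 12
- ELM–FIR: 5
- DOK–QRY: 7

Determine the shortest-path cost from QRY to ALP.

$24

Settle nodes by increasing distance from QRY:
QRY: 0
CEN: 2  (via QRY)
VLY: 6  (via QRY)
DOK: 7  (via QRY)
NOR: 9  (via DOK)
FIR: 10  (via CEN)
MID: 10  (via VLY)
ELM: 14  (via CEN)
ALP: 24  (via MID)
Shortest route: QRY–VLY–MID–ALP = $24.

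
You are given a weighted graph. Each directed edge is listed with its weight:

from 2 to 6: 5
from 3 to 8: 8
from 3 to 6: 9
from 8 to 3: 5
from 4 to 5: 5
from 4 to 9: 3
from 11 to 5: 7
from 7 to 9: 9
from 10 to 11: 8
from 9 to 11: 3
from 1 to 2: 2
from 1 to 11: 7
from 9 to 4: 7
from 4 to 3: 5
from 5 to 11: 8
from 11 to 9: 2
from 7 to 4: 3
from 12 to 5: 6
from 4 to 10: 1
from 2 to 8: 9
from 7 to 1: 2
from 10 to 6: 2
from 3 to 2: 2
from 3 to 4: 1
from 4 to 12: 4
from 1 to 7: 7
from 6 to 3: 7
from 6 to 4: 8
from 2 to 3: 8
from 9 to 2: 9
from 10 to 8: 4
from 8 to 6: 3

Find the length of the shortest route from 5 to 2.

19

Settle nodes by increasing distance from 5:
5: 0
11: 8  (via 5)
9: 10  (via 11)
4: 17  (via 9)
10: 18  (via 4)
2: 19  (via 9)
Shortest route: 5–11–9–2 = 19.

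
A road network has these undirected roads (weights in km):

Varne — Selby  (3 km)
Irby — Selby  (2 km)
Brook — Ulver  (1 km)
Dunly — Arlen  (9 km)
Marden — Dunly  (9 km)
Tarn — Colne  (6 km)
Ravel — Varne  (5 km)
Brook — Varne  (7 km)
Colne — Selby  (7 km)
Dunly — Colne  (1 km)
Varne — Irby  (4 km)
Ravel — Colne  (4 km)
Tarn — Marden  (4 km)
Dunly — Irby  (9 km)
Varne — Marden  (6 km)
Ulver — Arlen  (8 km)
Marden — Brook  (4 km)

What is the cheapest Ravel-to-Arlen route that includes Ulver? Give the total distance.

21 km

Best Ravel to Ulver: Ravel–Varne–Brook–Ulver costing 13
Shortest Ulver→Arlen: Ulver–Arlen = 8
Total via Ulver: 13 + 8 = 21 km.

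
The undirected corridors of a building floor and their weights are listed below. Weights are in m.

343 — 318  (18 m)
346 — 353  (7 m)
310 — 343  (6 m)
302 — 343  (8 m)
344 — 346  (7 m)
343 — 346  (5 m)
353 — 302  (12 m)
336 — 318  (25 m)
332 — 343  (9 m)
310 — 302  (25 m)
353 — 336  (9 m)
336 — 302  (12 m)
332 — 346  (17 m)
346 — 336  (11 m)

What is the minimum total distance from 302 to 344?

20 m

Candidate routes:
302 - 353 - 346 - 344: 12+7+7 = 26
302 - 343 - 346 - 344: 8+5+7 = 20
302 - 336 - 346 - 344: 12+11+7 = 30
Cheapest is 302 - 343 - 346 - 344 at 20 m.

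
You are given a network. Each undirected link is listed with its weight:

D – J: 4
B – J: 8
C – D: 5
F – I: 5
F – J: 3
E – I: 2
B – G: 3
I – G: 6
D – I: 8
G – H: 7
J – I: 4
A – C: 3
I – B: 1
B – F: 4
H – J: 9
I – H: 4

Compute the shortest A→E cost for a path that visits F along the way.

Shortest A→F: A → C → D → J → F = 15
Shortest F→E: F → I → E = 7
Total via F: 15 + 7 = 22.

22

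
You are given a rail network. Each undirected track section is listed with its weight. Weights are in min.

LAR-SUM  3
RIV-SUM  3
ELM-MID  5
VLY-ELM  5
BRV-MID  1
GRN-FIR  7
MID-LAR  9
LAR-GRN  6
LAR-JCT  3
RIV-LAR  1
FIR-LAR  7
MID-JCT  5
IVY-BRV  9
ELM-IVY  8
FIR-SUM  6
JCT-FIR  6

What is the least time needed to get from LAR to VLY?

18 min

Shortest distances from LAR:
LAR: 0
RIV: 1  (via LAR)
JCT: 3  (via LAR)
SUM: 3  (via LAR)
GRN: 6  (via LAR)
FIR: 7  (via LAR)
MID: 8  (via JCT)
BRV: 9  (via MID)
ELM: 13  (via MID)
IVY: 18  (via BRV)
VLY: 18  (via ELM)
Shortest route: LAR–JCT–MID–ELM–VLY = 18 min.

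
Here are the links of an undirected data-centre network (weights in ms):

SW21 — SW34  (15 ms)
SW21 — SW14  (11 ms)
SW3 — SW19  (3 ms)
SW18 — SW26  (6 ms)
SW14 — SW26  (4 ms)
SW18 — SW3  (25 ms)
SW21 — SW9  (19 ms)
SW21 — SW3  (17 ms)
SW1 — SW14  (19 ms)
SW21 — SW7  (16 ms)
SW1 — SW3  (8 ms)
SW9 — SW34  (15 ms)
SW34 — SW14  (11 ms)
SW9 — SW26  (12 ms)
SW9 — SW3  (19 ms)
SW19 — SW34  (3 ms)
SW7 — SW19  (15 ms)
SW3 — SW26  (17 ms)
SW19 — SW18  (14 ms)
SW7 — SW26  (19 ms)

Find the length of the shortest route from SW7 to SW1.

26 ms

Candidate routes:
SW7–SW26–SW14–SW1: 19+4+19 = 42
SW7–SW19–SW3–SW1: 15+3+8 = 26
SW7–SW21–SW3–SW1: 16+17+8 = 41
The minimum is 26 ms via SW7–SW19–SW3–SW1.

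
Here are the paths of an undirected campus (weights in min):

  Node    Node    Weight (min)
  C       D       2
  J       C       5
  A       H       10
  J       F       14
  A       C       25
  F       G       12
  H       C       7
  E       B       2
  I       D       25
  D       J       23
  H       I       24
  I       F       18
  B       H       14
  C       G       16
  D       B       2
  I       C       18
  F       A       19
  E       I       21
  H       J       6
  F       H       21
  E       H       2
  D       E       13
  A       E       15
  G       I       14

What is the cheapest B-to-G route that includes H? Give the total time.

27 min

Shortest B→H: B → E → H = 4
Shortest H→G: H → C → G = 23
Total via H: 4 + 23 = 27 min.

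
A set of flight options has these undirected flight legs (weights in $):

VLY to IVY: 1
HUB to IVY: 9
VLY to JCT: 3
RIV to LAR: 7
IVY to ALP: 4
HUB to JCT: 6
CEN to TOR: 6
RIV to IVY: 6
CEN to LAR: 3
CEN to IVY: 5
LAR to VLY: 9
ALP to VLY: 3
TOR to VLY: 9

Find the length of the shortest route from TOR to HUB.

$18

Shortest distances from TOR:
TOR: 0
CEN: 6  (via TOR)
VLY: 9  (via TOR)
LAR: 9  (via CEN)
IVY: 10  (via VLY)
JCT: 12  (via VLY)
ALP: 12  (via VLY)
RIV: 16  (via LAR)
HUB: 18  (via JCT)
Shortest route: TOR → VLY → JCT → HUB = $18.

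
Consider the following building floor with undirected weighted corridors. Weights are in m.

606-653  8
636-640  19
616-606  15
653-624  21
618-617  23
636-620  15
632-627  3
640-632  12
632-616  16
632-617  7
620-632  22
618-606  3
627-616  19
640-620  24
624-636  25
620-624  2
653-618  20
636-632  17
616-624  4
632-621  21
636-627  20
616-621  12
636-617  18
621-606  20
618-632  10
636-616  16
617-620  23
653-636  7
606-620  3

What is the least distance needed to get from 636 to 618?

18 m

Shortest distances from 636:
636: 0
653: 7  (via 636)
620: 15  (via 636)
606: 15  (via 653)
616: 16  (via 636)
632: 17  (via 636)
624: 17  (via 620)
618: 18  (via 606)
Shortest route: 636 → 653 → 606 → 618 = 18 m.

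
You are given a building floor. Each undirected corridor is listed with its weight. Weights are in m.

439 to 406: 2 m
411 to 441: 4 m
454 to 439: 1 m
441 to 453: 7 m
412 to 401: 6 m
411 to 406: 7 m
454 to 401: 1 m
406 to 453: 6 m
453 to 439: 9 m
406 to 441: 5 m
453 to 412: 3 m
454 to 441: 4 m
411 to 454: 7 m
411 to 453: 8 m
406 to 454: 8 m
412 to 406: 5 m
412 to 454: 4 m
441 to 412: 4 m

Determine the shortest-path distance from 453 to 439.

Settle nodes by increasing distance from 453:
453: 0
412: 3  (via 453)
406: 6  (via 453)
441: 7  (via 453)
454: 7  (via 412)
401: 8  (via 454)
439: 8  (via 406)
Shortest route: 453 → 406 → 439 = 8 m.

8 m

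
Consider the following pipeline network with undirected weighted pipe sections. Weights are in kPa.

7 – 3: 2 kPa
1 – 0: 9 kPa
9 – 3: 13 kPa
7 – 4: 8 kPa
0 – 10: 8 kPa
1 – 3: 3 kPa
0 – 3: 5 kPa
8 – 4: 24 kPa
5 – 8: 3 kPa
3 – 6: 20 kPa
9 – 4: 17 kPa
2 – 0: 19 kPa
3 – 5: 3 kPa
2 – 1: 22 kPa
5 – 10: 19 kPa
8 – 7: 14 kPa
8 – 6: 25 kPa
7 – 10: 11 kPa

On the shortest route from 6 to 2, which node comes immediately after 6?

Enumerating some paths:
6–3–0–2: 20+5+19 = 44
6–3–1–2: 20+3+22 = 45
The minimum is 44 kPa via 6–3–0–2.
So from 6 the first move is to 3.

3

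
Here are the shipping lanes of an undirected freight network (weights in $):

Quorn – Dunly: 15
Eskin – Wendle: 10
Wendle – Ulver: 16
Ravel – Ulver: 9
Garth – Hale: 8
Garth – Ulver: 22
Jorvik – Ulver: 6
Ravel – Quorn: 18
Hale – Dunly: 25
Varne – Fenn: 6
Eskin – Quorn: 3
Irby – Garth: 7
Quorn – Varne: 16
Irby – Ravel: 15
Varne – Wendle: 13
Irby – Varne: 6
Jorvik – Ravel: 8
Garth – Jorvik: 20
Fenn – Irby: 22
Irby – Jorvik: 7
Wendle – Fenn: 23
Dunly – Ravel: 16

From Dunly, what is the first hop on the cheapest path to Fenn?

Quorn

Compare a few routes:
Dunly → Ravel → Irby → Varne → Fenn: 16+15+6+6 = 43
Dunly → Quorn → Eskin → Wendle → Varne → Fenn: 15+3+10+13+6 = 47
Dunly → Quorn → Varne → Fenn: 15+16+6 = 37
Dunly → Ravel → Jorvik → Irby → Varne → Fenn: 16+8+7+6+6 = 43
Cheapest is Dunly → Quorn → Varne → Fenn at $37.
So from Dunly the first move is to Quorn.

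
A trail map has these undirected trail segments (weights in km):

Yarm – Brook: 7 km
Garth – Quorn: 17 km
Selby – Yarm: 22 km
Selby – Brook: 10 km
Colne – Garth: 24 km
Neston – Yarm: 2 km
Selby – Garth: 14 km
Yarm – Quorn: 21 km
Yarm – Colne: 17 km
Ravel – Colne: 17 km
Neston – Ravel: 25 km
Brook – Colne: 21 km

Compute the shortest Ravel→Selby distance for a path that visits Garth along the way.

55 km

Best Ravel to Garth: Ravel–Colne–Garth costing 41
Best Garth to Selby: Garth–Selby costing 14
Total via Garth: 41 + 14 = 55 km.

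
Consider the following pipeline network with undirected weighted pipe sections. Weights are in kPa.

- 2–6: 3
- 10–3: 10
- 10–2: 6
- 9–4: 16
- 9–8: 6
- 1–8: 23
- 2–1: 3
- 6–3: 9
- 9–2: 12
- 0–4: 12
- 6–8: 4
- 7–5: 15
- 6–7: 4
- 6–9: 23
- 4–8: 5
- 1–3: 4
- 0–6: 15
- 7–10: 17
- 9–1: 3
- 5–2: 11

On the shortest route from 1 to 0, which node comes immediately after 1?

2

Compare a few routes:
1–2–6–0: 3+3+15 = 21
1–9–8–4–0: 3+6+5+12 = 26
Cheapest is 1–2–6–0 at 21 kPa.
So from 1 the first move is to 2.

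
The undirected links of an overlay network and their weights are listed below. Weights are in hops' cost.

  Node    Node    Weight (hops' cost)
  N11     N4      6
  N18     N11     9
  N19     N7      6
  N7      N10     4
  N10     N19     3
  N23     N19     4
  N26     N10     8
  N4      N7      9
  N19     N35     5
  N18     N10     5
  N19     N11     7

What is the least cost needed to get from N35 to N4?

Candidate routes:
N35 - N19 - N10 - N7 - N4: 5+3+4+9 = 21
N35 - N19 - N11 - N4: 5+7+6 = 18
N35 - N19 - N7 - N4: 5+6+9 = 20
The minimum is 18 hops' cost via N35 - N19 - N11 - N4.

18 hops' cost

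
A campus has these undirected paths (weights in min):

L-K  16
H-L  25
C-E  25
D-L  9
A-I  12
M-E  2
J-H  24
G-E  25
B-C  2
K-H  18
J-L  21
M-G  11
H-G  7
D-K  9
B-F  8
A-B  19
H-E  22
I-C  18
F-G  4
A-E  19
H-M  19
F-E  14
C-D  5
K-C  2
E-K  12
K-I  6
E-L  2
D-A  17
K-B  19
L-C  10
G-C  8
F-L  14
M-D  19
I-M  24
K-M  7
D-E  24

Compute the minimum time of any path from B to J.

33 min

Compare a few routes:
B → C → K → M → E → L → J: 2+2+7+2+2+21 = 36
B → C → L → J: 2+10+21 = 33
The minimum is 33 min via B → C → L → J.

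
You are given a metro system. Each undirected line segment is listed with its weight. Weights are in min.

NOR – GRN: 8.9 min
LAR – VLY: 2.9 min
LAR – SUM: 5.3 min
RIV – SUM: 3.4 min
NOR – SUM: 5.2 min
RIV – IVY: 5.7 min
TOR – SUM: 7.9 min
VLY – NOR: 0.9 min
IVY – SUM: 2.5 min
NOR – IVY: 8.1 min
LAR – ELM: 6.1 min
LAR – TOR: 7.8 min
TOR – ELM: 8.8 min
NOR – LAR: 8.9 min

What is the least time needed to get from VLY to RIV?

9.5 min

Running Dijkstra from VLY:
VLY: 0
NOR: 0.9  (via VLY)
LAR: 2.9  (via VLY)
SUM: 6.1  (via NOR)
IVY: 8.6  (via SUM)
ELM: 9  (via LAR)
RIV: 9.5  (via SUM)
Shortest route: VLY → NOR → SUM → RIV = 9.5 min.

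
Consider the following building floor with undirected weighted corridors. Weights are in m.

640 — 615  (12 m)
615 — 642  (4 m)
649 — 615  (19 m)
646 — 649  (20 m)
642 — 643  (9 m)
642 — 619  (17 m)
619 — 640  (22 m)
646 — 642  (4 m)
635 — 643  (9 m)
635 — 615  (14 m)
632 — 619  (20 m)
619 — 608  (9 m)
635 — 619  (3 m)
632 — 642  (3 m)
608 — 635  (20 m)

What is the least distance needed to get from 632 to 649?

26 m

Settle nodes by increasing distance from 632:
632: 0
642: 3  (via 632)
646: 7  (via 642)
615: 7  (via 642)
643: 12  (via 642)
640: 19  (via 615)
619: 20  (via 632)
635: 21  (via 615)
649: 26  (via 615)
Shortest route: 632 → 642 → 615 → 649 = 26 m.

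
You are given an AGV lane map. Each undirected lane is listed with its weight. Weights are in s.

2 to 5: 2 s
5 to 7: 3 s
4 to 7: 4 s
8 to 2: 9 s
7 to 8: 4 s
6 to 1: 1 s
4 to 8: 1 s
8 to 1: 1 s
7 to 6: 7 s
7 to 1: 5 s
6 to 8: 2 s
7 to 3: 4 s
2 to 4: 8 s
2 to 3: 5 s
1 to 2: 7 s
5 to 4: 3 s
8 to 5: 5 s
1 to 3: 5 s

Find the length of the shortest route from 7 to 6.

6 s

Enumerating some paths:
7 - 4 - 8 - 6: 4+1+2 = 7
7 - 8 - 6: 4+2 = 6
7 - 6: 7 = 7
7 - 4 - 8 - 1 - 6: 4+1+1+1 = 7
Cheapest is 7 - 8 - 6 at 6 s.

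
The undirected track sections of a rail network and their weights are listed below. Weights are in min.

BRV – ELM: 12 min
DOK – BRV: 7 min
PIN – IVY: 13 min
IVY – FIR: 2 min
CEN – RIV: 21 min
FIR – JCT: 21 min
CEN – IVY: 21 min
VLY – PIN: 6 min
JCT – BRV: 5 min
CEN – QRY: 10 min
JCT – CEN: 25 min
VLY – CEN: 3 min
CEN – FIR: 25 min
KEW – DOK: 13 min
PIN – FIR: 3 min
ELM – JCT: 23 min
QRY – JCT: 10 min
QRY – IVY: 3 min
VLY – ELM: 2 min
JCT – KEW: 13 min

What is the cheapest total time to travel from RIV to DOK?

Compare a few routes:
RIV–CEN–VLY–ELM–BRV–DOK: 21+3+2+12+7 = 45
RIV–CEN–QRY–JCT–BRV–DOK: 21+10+10+5+7 = 53
Cheapest is RIV–CEN–VLY–ELM–BRV–DOK at 45 min.

45 min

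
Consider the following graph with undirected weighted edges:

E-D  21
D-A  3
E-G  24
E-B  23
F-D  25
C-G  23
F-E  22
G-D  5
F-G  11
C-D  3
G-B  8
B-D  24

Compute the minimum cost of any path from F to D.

Compare a few routes:
F–G–C–D: 11+23+3 = 37
F–D: 25 = 25
F–G–D: 11+5 = 16
The minimum is 16 via F–G–D.

16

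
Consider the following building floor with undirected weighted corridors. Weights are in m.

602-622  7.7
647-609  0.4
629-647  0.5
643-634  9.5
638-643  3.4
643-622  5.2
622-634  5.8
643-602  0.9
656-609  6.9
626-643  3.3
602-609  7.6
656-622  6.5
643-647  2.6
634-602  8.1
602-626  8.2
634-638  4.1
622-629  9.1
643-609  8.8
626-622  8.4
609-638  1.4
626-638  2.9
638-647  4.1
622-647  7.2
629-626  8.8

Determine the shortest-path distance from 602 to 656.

Shortest distances from 602:
602: 0
643: 0.9  (via 602)
647: 3.5  (via 643)
609: 3.9  (via 647)
629: 4  (via 647)
626: 4.2  (via 643)
638: 4.3  (via 643)
622: 6.1  (via 643)
634: 8.1  (via 602)
656: 10.8  (via 609)
Shortest route: 602–643–647–609–656 = 10.8 m.

10.8 m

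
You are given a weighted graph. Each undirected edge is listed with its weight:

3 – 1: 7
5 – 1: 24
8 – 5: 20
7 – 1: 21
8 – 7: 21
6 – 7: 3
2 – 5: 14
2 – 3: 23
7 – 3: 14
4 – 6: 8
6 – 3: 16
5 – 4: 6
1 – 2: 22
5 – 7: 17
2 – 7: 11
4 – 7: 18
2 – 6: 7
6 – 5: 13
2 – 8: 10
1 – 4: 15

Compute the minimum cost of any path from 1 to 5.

21

Candidate routes:
1 - 4 - 5: 15+6 = 21
1 - 5: 24 = 24
1 - 4 - 6 - 5: 15+8+13 = 36
The minimum is 21 via 1 - 4 - 5.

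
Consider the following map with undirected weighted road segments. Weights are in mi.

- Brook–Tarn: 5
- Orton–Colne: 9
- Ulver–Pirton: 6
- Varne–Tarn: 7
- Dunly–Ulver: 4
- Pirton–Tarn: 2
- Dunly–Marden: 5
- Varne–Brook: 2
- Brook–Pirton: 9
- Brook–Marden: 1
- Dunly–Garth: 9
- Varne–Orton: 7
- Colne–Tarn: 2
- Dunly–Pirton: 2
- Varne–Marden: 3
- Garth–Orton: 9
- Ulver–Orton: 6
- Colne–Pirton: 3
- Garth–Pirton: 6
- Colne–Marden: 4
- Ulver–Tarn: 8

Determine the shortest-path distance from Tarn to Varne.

7 mi

Compare a few routes:
Tarn → Colne → Marden → Brook → Varne: 2+4+1+2 = 9
Tarn → Varne: 7 = 7
Tarn → Brook → Marden → Varne: 5+1+3 = 9
Tarn → Colne → Marden → Varne: 2+4+3 = 9
Cheapest is Tarn → Varne at 7 mi.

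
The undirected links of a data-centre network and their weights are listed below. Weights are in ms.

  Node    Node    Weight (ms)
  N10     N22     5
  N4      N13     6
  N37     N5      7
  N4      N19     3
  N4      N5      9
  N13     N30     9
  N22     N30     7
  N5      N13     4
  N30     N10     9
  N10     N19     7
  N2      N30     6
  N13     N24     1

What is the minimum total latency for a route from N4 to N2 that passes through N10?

Best N4 to N10: N4 → N19 → N10 costing 10
Shortest N10→N2: N10 → N30 → N2 = 15
Total via N10: 10 + 15 = 25 ms.

25 ms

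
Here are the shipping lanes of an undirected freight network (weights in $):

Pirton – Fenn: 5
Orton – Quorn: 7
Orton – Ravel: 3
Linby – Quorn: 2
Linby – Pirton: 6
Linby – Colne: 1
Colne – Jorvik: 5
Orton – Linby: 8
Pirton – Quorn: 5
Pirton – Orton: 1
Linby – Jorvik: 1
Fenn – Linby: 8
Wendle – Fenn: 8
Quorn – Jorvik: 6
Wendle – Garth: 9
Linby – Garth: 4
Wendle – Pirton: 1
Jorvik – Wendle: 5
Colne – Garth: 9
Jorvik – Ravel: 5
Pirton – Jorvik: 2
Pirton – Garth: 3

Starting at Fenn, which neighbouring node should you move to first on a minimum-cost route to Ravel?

Pirton

Compare a few routes:
Fenn → Wendle → Pirton → Orton → Ravel: 8+1+1+3 = 13
Fenn → Pirton → Jorvik → Ravel: 5+2+5 = 12
Fenn → Pirton → Orton → Ravel: 5+1+3 = 9
Cheapest is Fenn → Pirton → Orton → Ravel at $9.
So from Fenn the first move is to Pirton.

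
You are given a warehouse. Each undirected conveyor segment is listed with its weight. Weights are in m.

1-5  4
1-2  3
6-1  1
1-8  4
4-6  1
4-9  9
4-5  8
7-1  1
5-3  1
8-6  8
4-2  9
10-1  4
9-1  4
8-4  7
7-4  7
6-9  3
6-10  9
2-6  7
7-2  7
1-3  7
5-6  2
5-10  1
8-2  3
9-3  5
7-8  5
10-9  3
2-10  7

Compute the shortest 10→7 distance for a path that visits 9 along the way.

8 m

Best 10 to 9: 10–9 costing 3
Shortest 9→7: 9–1–7 = 5
Total via 9: 3 + 5 = 8 m.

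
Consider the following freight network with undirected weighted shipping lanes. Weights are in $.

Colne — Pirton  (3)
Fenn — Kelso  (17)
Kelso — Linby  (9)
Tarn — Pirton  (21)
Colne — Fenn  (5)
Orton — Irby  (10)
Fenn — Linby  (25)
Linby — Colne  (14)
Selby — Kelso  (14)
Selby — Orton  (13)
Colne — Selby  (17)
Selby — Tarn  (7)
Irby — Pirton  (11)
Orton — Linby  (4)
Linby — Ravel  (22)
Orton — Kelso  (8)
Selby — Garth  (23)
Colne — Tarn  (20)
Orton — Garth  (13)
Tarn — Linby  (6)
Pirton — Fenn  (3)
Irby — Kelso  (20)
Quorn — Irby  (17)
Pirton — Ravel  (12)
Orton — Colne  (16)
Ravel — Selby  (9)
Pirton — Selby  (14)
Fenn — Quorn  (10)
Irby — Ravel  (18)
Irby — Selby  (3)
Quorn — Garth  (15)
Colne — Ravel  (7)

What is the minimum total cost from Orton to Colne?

Enumerating some paths:
Orton → Colne: 16 = 16
Orton → Linby → Colne: 4+14 = 18
Cheapest is Orton → Colne at $16.

$16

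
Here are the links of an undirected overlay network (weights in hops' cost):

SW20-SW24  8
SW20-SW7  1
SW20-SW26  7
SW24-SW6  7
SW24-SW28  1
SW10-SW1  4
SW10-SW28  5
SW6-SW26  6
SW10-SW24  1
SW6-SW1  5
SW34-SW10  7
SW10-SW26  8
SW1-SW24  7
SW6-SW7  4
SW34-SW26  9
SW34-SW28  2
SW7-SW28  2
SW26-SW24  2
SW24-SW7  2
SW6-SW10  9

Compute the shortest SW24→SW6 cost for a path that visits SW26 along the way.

Best SW24 to SW26: SW24–SW26 costing 2
Best SW26 to SW6: SW26–SW6 costing 6
Total via SW26: 2 + 6 = 8 hops' cost.

8 hops' cost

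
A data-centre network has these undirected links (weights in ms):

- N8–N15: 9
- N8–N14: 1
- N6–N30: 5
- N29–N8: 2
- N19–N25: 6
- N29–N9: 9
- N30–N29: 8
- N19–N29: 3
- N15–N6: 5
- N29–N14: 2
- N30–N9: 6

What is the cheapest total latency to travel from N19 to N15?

14 ms

Running Dijkstra from N19:
N19: 0
N29: 3  (via N19)
N14: 5  (via N29)
N8: 5  (via N29)
N25: 6  (via N19)
N30: 11  (via N29)
N9: 12  (via N29)
N15: 14  (via N8)
Shortest route: N19–N29–N8–N15 = 14 ms.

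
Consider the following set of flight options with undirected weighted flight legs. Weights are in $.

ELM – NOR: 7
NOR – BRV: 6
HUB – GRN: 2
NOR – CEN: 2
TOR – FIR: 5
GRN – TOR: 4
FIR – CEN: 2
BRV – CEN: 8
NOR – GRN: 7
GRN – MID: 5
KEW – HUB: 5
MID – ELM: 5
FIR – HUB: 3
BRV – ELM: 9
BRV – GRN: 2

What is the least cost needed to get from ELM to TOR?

Candidate routes:
ELM - BRV - GRN - TOR: 9+2+4 = 15
ELM - NOR - CEN - FIR - TOR: 7+2+2+5 = 16
ELM - MID - GRN - TOR: 5+5+4 = 14
The minimum is $14 via ELM - MID - GRN - TOR.

$14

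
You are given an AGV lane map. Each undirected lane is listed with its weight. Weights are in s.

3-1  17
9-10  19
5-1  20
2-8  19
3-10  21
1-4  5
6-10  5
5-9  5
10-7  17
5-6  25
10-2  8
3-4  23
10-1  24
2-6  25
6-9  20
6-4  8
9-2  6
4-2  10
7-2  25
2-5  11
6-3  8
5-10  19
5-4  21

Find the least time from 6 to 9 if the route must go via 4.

Best 6 to 4: 6–4 costing 8
Shortest 4→9: 4–2–9 = 16
Total via 4: 8 + 16 = 24 s.

24 s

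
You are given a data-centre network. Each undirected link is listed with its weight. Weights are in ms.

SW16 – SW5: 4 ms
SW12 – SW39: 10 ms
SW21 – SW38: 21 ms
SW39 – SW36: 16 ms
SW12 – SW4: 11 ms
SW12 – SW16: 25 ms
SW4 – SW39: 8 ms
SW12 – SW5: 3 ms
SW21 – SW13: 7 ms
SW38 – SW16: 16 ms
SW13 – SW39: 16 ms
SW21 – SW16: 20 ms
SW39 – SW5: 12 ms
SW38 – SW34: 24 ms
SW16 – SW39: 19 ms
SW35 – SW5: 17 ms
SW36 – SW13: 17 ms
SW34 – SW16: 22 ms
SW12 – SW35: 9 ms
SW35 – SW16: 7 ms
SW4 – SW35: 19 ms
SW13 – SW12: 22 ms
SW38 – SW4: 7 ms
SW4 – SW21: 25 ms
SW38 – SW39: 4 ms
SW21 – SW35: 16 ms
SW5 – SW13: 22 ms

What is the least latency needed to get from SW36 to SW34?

44 ms

Compare a few routes:
SW36 → SW39 → SW4 → SW38 → SW34: 16+8+7+24 = 55
SW36 → SW39 → SW12 → SW5 → SW16 → SW34: 16+10+3+4+22 = 55
SW36 → SW39 → SW5 → SW16 → SW34: 16+12+4+22 = 54
SW36 → SW39 → SW38 → SW34: 16+4+24 = 44
The minimum is 44 ms via SW36 → SW39 → SW38 → SW34.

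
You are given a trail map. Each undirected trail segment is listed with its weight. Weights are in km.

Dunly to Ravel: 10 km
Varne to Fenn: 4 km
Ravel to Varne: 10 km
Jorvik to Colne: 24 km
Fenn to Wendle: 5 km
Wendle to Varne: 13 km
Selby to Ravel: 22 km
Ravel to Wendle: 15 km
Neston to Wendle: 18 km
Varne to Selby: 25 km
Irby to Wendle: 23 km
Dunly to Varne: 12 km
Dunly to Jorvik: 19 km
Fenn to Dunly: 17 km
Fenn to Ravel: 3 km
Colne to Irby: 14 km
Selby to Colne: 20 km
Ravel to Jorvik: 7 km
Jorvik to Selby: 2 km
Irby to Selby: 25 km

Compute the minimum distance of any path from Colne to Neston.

55 km

Shortest distances from Colne:
Colne: 0
Irby: 14  (via Colne)
Selby: 20  (via Colne)
Jorvik: 22  (via Selby)
Ravel: 29  (via Jorvik)
Fenn: 32  (via Ravel)
Varne: 36  (via Fenn)
Wendle: 37  (via Irby)
Dunly: 39  (via Ravel)
Neston: 55  (via Wendle)
Shortest route: Colne → Irby → Wendle → Neston = 55 km.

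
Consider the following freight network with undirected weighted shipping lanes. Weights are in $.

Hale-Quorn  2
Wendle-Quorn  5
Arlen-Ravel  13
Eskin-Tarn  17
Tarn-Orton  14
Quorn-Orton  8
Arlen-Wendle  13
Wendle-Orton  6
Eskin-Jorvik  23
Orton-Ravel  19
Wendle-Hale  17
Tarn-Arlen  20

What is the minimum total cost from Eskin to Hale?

Running Dijkstra from Eskin:
Eskin: 0
Tarn: 17  (via Eskin)
Jorvik: 23  (via Eskin)
Orton: 31  (via Tarn)
Wendle: 37  (via Orton)
Arlen: 37  (via Tarn)
Quorn: 39  (via Orton)
Hale: 41  (via Quorn)
Shortest route: Eskin–Tarn–Orton–Quorn–Hale = $41.

$41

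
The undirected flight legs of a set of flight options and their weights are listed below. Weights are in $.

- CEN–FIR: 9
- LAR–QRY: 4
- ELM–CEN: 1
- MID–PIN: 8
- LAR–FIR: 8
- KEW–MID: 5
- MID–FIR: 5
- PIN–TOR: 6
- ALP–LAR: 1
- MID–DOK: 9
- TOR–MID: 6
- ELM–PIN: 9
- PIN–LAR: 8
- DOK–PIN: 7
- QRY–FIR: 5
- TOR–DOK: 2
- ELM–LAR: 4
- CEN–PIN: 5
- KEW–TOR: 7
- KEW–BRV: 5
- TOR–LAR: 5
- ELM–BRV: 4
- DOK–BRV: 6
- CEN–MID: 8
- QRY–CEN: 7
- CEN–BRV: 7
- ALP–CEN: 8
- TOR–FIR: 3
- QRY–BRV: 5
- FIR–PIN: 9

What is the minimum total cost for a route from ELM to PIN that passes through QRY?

Best ELM to QRY: ELM–CEN–QRY costing 8
Shortest QRY→PIN: QRY–LAR–PIN = 12
Total via QRY: 8 + 12 = $20.

$20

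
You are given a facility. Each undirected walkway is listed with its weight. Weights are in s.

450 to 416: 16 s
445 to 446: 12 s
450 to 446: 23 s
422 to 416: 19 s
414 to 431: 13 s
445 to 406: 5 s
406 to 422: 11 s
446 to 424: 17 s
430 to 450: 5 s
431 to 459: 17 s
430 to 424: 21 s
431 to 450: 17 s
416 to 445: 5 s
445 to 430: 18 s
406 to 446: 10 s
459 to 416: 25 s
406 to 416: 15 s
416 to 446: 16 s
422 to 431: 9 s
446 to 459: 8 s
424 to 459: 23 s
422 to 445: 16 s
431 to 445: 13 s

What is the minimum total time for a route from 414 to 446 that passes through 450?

53 s

Shortest 414→450: 414 → 431 → 450 = 30
Shortest 450→446: 450 → 446 = 23
Total via 450: 30 + 23 = 53 s.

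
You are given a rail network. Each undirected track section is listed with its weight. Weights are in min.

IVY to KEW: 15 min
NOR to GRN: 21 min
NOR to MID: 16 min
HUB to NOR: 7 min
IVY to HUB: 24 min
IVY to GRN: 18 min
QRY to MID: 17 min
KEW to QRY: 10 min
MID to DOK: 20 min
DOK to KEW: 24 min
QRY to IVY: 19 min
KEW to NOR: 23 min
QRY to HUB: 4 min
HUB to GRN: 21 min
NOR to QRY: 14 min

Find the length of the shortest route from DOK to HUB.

38 min

Compare a few routes:
DOK–KEW–QRY–HUB: 24+10+4 = 38
DOK–MID–QRY–HUB: 20+17+4 = 41
Cheapest is DOK–KEW–QRY–HUB at 38 min.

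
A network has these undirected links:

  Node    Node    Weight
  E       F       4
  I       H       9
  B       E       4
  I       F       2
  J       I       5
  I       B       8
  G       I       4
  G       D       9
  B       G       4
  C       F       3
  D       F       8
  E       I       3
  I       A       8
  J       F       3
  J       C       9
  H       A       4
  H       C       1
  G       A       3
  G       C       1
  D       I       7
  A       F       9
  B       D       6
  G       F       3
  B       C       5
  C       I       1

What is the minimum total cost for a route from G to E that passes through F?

7

Shortest G→F: G → F = 3
Shortest F→E: F → E = 4
Total via F: 3 + 4 = 7.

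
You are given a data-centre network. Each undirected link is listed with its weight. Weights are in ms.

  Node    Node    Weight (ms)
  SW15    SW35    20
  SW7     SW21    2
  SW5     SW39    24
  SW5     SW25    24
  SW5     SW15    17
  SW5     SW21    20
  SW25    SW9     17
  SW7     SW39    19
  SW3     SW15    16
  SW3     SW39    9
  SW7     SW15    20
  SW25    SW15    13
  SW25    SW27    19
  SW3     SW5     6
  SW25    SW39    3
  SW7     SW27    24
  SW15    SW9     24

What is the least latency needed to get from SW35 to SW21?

Settle nodes by increasing distance from SW35:
SW35: 0
SW15: 20  (via SW35)
SW25: 33  (via SW15)
SW3: 36  (via SW15)
SW39: 36  (via SW25)
SW5: 37  (via SW15)
SW7: 40  (via SW15)
SW21: 42  (via SW7)
Shortest route: SW35 → SW15 → SW7 → SW21 = 42 ms.

42 ms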